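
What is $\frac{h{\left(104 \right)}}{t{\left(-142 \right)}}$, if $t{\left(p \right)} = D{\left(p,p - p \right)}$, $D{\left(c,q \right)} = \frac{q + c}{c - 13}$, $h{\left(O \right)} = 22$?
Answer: $\frac{1705}{71} \approx 24.014$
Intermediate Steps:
$D{\left(c,q \right)} = \frac{c + q}{-13 + c}$
$t{\left(p \right)} = \frac{p}{-13 + p}$ ($t{\left(p \right)} = \frac{p + \left(p - p\right)}{-13 + p} = \frac{p + 0}{-13 + p} = \frac{p}{-13 + p}$)
$\frac{h{\left(104 \right)}}{t{\left(-142 \right)}} = \frac{22}{\left(-142\right) \frac{1}{-13 - 142}} = \frac{22}{\left(-142\right) \frac{1}{-155}} = \frac{22}{\left(-142\right) \left(- \frac{1}{155}\right)} = \frac{22}{\frac{142}{155}} = 22 \cdot \frac{155}{142} = \frac{1705}{71}$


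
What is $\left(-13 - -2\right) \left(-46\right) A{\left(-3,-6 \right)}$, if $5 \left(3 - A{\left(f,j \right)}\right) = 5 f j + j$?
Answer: $- \frac{34914}{5} \approx -6982.8$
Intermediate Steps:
$A{\left(f,j \right)} = 3 - \frac{j}{5} - f j$ ($A{\left(f,j \right)} = 3 - \frac{5 f j + j}{5} = 3 - \frac{j + 5 f j}{5} = 3 - \left(\frac{j}{5} + f j\right) = 3 - \frac{j}{5} - f j$)
$\left(-13 - -2\right) \left(-46\right) A{\left(-3,-6 \right)} = \left(-13 - -2\right) \left(-46\right) \left(3 - - \frac{6}{5} - \left(-3\right) \left(-6\right)\right) = \left(-13 + 2\right) \left(-46\right) \left(3 + \frac{6}{5} - 18\right) = \left(-11\right) \left(-46\right) \left(- \frac{69}{5}\right) = 506 \left(- \frac{69}{5}\right) = - \frac{34914}{5}$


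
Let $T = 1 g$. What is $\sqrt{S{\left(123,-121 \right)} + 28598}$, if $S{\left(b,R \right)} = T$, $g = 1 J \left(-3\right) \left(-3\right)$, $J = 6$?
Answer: $2 \sqrt{7163} \approx 169.27$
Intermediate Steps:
$g = 54$ ($g = 1 \cdot 6 \left(-3\right) \left(-3\right) = 1 \left(\left(-18\right) \left(-3\right)\right) = 1 \cdot 54 = 54$)
$T = 54$ ($T = 1 \cdot 54 = 54$)
$S{\left(b,R \right)} = 54$
$\sqrt{S{\left(123,-121 \right)} + 28598} = \sqrt{54 + 28598} = \sqrt{28652} = 2 \sqrt{7163}$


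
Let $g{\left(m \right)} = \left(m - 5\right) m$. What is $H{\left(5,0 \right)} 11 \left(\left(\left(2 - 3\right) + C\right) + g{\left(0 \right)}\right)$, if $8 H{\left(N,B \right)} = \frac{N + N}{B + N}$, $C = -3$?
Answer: $-11$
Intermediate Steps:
$H{\left(N,B \right)} = \frac{N}{4 \left(B + N\right)}$ ($H{\left(N,B \right)} = \frac{\left(N + N\right) \frac{1}{B + N}}{8} = \frac{2 N \frac{1}{B + N}}{8} = \frac{N}{4 \left(B + N\right)}$)
$g{\left(m \right)} = m \left(-5 + m\right)$ ($g{\left(m \right)} = \left(-5 + m\right) m = m \left(-5 + m\right)$)
$H{\left(5,0 \right)} 11 \left(\left(\left(2 - 3\right) + C\right) + g{\left(0 \right)}\right) = \frac{1}{4} \cdot 5 \frac{1}{0 + 5} \cdot 11 \left(\left(\left(2 - 3\right) - 3\right) + 0 \left(-5 + 0\right)\right) = \frac{1}{4} \cdot 5 \cdot \frac{1}{5} \cdot 11 \left(\left(-1 - 3\right) + 0 \left(-5\right)\right) = \frac{1}{4} \cdot 5 \cdot \frac{1}{5} \cdot 11 \left(-4 + 0\right) = \frac{1}{4} \cdot 11 \left(-4\right) = \frac{11}{4} \left(-4\right) = -11$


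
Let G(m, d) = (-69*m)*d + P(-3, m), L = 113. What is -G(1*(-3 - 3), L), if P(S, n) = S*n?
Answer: -46800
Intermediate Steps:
G(m, d) = -3*m - 69*d*m (G(m, d) = (-69*m)*d - 3*m = -69*d*m - 3*m = -3*m - 69*d*m)
-G(1*(-3 - 3), L) = -3*1*(-3 - 3)*(-1 - 23*113) = -3*1*(-6)*(-1 - 2599) = -3*(-6)*(-2600) = -1*46800 = -46800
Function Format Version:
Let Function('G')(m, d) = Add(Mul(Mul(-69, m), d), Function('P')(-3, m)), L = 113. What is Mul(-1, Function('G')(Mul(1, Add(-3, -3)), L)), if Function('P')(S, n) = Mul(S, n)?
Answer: -46800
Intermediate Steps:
Function('G')(m, d) = Add(Mul(-3, m), Mul(-69, d, m)) (Function('G')(m, d) = Add(Mul(Mul(-69, m), d), Mul(-3, m)) = Add(Mul(-69, d, m), Mul(-3, m)) = Add(Mul(-3, m), Mul(-69, d, m)))
Mul(-1, Function('G')(Mul(1, Add(-3, -3)), L)) = Mul(-1, Mul(3, Mul(1, Add(-3, -3)), Add(-1, Mul(-23, 113)))) = Mul(-1, Mul(3, Mul(1, -6), Add(-1, -2599))) = Mul(-1, Mul(3, -6, -2600)) = Mul(-1, 46800) = -46800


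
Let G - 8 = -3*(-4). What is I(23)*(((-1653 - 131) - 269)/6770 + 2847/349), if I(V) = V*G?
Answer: 853653878/236273 ≈ 3613.0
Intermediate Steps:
G = 20 (G = 8 - 3*(-4) = 8 + 12 = 20)
I(V) = 20*V (I(V) = V*20 = 20*V)
I(23)*(((-1653 - 131) - 269)/6770 + 2847/349) = (20*23)*(((-1653 - 131) - 269)/6770 + 2847/349) = 460*((-1784 - 269)*(1/6770) + 2847*(1/349)) = 460*(-2053*1/6770 + 2847/349) = 460*(-2053/6770 + 2847/349) = 460*(18557693/2362730) = 853653878/236273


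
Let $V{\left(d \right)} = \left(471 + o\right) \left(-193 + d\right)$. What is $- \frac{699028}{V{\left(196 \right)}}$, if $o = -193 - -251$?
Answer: $- \frac{699028}{1587} \approx -440.47$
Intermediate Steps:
$o = 58$ ($o = -193 + 251 = 58$)
$V{\left(d \right)} = -102097 + 529 d$ ($V{\left(d \right)} = \left(471 + 58\right) \left(-193 + d\right) = 529 \left(-193 + d\right) = -102097 + 529 d$)
$- \frac{699028}{V{\left(196 \right)}} = - \frac{699028}{-102097 + 529 \cdot 196} = - \frac{699028}{-102097 + 103684} = - \frac{699028}{1587}$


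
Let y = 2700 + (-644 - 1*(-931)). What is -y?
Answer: -2987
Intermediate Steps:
y = 2987 (y = 2700 + (-644 + 931) = 2700 + 287 = 2987)
-y = -1*2987 = -2987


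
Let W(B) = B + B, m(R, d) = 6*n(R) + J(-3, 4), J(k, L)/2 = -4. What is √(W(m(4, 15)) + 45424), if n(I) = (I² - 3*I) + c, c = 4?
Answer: 24*√79 ≈ 213.32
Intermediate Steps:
J(k, L) = -8 (J(k, L) = 2*(-4) = -8)
n(I) = 4 + I² - 3*I (n(I) = (I² - 3*I) + 4 = 4 + I² - 3*I)
m(R, d) = 16 - 18*R + 6*R² (m(R, d) = 6*(4 + R² - 3*R) - 8 = (24 - 18*R + 6*R²) - 8 = 16 - 18*R + 6*R²)
W(B) = 2*B
√(W(m(4, 15)) + 45424) = √(2*(16 - 18*4 + 6*4²) + 45424) = √(2*(16 - 72 + 6*16) + 45424) = √(2*(16 - 72 + 96) + 45424) = √(2*40 + 45424) = √(80 + 45424) = √45504 = 24*√79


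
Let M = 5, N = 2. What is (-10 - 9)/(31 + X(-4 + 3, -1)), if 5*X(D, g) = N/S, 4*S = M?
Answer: -475/783 ≈ -0.60664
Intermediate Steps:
S = 5/4 (S = (¼)*5 = 5/4 ≈ 1.2500)
X(D, g) = 8/25 (X(D, g) = (2/(5/4))/5 = (2*(⅘))/5 = (⅕)*(8/5) = 8/25)
(-10 - 9)/(31 + X(-4 + 3, -1)) = (-10 - 9)/(31 + 8/25) = -19/(783/25) = (25/783)*(-19) = -475/783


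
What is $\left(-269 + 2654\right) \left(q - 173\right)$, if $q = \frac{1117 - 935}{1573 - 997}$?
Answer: $- \frac{13179245}{32} \approx -4.1185 \cdot 10^{5}$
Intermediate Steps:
$q = \frac{91}{288}$ ($q = \frac{182}{576} = 182 \cdot \frac{1}{576} = \frac{91}{288} \approx 0.31597$)
$\left(-269 + 2654\right) \left(q - 173\right) = \left(-269 + 2654\right) \left(\frac{91}{288} - 173\right) = 2385 \left(- \frac{49733}{288}\right) = - \frac{13179245}{32}$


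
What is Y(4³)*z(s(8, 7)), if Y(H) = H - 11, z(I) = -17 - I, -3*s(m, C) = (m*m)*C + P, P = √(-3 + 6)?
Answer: 21041/3 + 53*√3/3 ≈ 7044.3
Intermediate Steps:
P = √3 ≈ 1.7320
s(m, C) = -√3/3 - C*m²/3 (s(m, C) = -((m*m)*C + √3)/3 = -(m²*C + √3)/3 = -(C*m² + √3)/3 = -(√3 + C*m²)/3 = -√3/3 - C*m²/3)
Y(H) = -11 + H
Y(4³)*z(s(8, 7)) = (-11 + 4³)*(-17 - (-√3/3 - ⅓*7*8²)) = (-11 + 64)*(-17 - (-√3/3 - ⅓*7*64)) = 53*(-17 - (-√3/3 - 448/3)) = 53*(-17 - (-448/3 - √3/3)) = 53*(-17 + (448/3 + √3/3)) = 53*(397/3 + √3/3) = 21041/3 + 53*√3/3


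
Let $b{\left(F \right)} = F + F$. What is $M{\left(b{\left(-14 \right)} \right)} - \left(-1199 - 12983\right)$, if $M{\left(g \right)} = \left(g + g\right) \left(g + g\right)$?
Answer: $17318$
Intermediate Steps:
$b{\left(F \right)} = 2 F$
$M{\left(g \right)} = 4 g^{2}$ ($M{\left(g \right)} = 2 g 2 g = 4 g^{2}$)
$M{\left(b{\left(-14 \right)} \right)} - \left(-1199 - 12983\right) = 4 \left(2 \left(-14\right)\right)^{2} - \left(-1199 - 12983\right) = 4 \left(-28\right)^{2} - -14182 = 4 \cdot 784 + 14182 = 3136 + 14182 = 17318$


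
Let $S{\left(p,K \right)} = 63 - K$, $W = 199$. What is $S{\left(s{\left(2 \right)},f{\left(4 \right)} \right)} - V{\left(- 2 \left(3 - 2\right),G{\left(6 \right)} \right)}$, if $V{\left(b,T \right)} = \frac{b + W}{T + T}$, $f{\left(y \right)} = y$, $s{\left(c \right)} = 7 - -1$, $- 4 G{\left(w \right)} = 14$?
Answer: $\frac{610}{7} \approx 87.143$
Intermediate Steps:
$G{\left(w \right)} = - \frac{7}{2}$ ($G{\left(w \right)} = \left(- \frac{1}{4}\right) 14 = - \frac{7}{2}$)
$s{\left(c \right)} = 8$ ($s{\left(c \right)} = 7 + 1 = 8$)
$V{\left(b,T \right)} = \frac{199 + b}{2 T}$ ($V{\left(b,T \right)} = \frac{b + 199}{T + T} = \frac{199 + b}{2 T}$)
$S{\left(s{\left(2 \right)},f{\left(4 \right)} \right)} - V{\left(- 2 \left(3 - 2\right),G{\left(6 \right)} \right)} = \left(63 - 4\right) - \frac{199 - 2 \left(3 - 2\right)}{2 \left(- \frac{7}{2}\right)} = \left(63 - 4\right) - \frac{1}{2} \left(- \frac{2}{7}\right) \left(199 - 2\right) = 59 - \frac{1}{2} \left(- \frac{2}{7}\right) \left(199 - 2\right) = 59 - \frac{1}{2} \left(- \frac{2}{7}\right) 197 = 59 - - \frac{197}{7} = 59 + \frac{197}{7} = \frac{610}{7}$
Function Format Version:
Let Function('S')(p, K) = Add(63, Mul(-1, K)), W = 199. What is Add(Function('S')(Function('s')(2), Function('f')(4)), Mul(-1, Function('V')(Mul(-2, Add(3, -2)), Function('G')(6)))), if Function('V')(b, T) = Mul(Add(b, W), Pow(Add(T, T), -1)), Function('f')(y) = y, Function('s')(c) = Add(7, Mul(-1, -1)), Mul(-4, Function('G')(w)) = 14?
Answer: Rational(610, 7) ≈ 87.143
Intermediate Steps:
Function('G')(w) = Rational(-7, 2) (Function('G')(w) = Mul(Rational(-1, 4), 14) = Rational(-7, 2))
Function('s')(c) = 8 (Function('s')(c) = Add(7, 1) = 8)
Function('V')(b, T) = Mul(Rational(1, 2), Pow(T, -1), Add(199, b)) (Function('V')(b, T) = Mul(Add(b, 199), Pow(Add(T, T), -1)) = Mul(Add(199, b), Pow(Mul(2, T), -1)) = Mul(Add(199, b), Mul(Rational(1, 2), Pow(T, -1))) = Mul(Rational(1, 2), Pow(T, -1), Add(199, b)))
Add(Function('S')(Function('s')(2), Function('f')(4)), Mul(-1, Function('V')(Mul(-2, Add(3, -2)), Function('G')(6)))) = Add(Add(63, Mul(-1, 4)), Mul(-1, Mul(Rational(1, 2), Pow(Rational(-7, 2), -1), Add(199, Mul(-2, Add(3, -2)))))) = Add(Add(63, -4), Mul(-1, Mul(Rational(1, 2), Rational(-2, 7), Add(199, Mul(-2, 1))))) = Add(59, Mul(-1, Mul(Rational(1, 2), Rational(-2, 7), Add(199, -2)))) = Add(59, Mul(-1, Mul(Rational(1, 2), Rational(-2, 7), 197))) = Add(59, Mul(-1, Rational(-197, 7))) = Add(59, Rational(197, 7)) = Rational(610, 7)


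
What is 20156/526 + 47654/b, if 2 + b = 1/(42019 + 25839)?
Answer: -849096713946/35693045 ≈ -23789.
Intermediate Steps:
b = -135715/67858 (b = -2 + 1/(42019 + 25839) = -2 + 1/67858 = -135715/67858 ≈ -2.0000)
20156/526 + 47654/b = 20156/526 + 47654/(-135715/67858) = 20156*(1/526) + 47654*(-67858/135715) = 10078/263 - 3233705132/135715 = -849096713946/35693045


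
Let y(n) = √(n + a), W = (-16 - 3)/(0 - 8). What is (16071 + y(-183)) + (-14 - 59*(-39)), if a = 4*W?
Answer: 18358 + I*√694/2 ≈ 18358.0 + 13.172*I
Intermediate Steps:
W = 19/8 (W = -19/(-8) = -19*(-⅛) = 19/8 ≈ 2.3750)
a = 19/2 (a = 4*(19/8) = 19/2 ≈ 9.5000)
y(n) = √(19/2 + n) (y(n) = √(n + 19/2) = √(19/2 + n))
(16071 + y(-183)) + (-14 - 59*(-39)) = (16071 + √(38 + 4*(-183))/2) + (-14 - 59*(-39)) = (16071 + √(38 - 732)/2) + (-14 + 2301) = (16071 + √(-694)/2) + 2287 = (16071 + (I*√694)/2) + 2287 = (16071 + I*√694/2) + 2287 = 18358 + I*√694/2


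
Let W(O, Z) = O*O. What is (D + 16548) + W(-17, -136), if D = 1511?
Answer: 18348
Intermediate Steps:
W(O, Z) = O²
(D + 16548) + W(-17, -136) = (1511 + 16548) + (-17)² = 18059 + 289 = 18348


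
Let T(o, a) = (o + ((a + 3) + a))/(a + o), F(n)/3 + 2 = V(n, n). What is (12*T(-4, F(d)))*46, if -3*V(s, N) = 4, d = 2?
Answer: 828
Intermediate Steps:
V(s, N) = -4/3 (V(s, N) = -⅓*4 = -4/3)
F(n) = -10 (F(n) = -6 + 3*(-4/3) = -6 - 4 = -10)
T(o, a) = (3 + o + 2*a)/(a + o) (T(o, a) = (o + ((3 + a) + a))/(a + o) = (o + (3 + 2*a))/(a + o) = (3 + o + 2*a)/(a + o))
(12*T(-4, F(d)))*46 = (12*((3 - 4 + 2*(-10))/(-10 - 4)))*46 = (12*((3 - 4 - 20)/(-14)))*46 = (12*(-1/14*(-21)))*46 = (12*(3/2))*46 = 18*46 = 828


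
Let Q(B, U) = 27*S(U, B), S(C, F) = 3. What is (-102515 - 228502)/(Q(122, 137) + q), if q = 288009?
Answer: -110339/96030 ≈ -1.1490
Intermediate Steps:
Q(B, U) = 81 (Q(B, U) = 27*3 = 81)
(-102515 - 228502)/(Q(122, 137) + q) = (-102515 - 228502)/(81 + 288009) = -331017/288090 = -331017*1/288090 = -110339/96030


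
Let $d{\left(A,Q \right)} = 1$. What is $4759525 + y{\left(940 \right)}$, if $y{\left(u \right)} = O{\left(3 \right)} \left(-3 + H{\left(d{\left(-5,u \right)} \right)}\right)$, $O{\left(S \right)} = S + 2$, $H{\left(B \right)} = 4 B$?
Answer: $4759530$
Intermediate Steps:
$O{\left(S \right)} = 2 + S$
$y{\left(u \right)} = 5$ ($y{\left(u \right)} = \left(2 + 3\right) \left(-3 + 4 \cdot 1\right) = 5 \left(-3 + 4\right) = 5 \cdot 1 = 5$)
$4759525 + y{\left(940 \right)} = 4759525 + 5 = 4759530$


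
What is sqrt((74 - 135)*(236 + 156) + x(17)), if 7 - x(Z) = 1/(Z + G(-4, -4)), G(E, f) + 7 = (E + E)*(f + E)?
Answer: I*sqrt(130903854)/74 ≈ 154.61*I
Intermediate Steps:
G(E, f) = -7 + 2*E*(E + f) (G(E, f) = -7 + (E + E)*(f + E) = -7 + (2*E)*(E + f) = -7 + 2*E*(E + f))
x(Z) = 7 - 1/(57 + Z) (x(Z) = 7 - 1/(Z + (-7 + 2*(-4)**2 + 2*(-4)*(-4))) = 7 - 1/(Z + (-7 + 2*16 + 32)) = 7 - 1/(Z + (-7 + 32 + 32)) = 7 - 1/(Z + 57) = 7 - 1/(57 + Z))
sqrt((74 - 135)*(236 + 156) + x(17)) = sqrt((74 - 135)*(236 + 156) + (398 + 7*17)/(57 + 17)) = sqrt(-61*392 + (398 + 119)/74) = sqrt(-23912 + (1/74)*517) = sqrt(-23912 + 517/74) = sqrt(-1768971/74) = I*sqrt(130903854)/74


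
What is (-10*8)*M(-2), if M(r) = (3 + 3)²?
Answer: -2880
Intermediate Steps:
M(r) = 36 (M(r) = 6² = 36)
(-10*8)*M(-2) = -10*8*36 = -80*36 = -2880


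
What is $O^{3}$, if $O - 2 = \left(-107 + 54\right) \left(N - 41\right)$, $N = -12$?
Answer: $22211737731$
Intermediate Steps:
$O = 2811$ ($O = 2 + \left(-107 + 54\right) \left(-12 - 41\right) = 2 - -2809 = 2 + 2809 = 2811$)
$O^{3} = 2811^{3} = 22211737731$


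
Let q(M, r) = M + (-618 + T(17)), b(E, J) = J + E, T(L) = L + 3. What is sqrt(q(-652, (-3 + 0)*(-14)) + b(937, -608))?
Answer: I*sqrt(921) ≈ 30.348*I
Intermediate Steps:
T(L) = 3 + L
b(E, J) = E + J
q(M, r) = -598 + M (q(M, r) = M + (-618 + (3 + 17)) = M + (-618 + 20) = M - 598 = -598 + M)
sqrt(q(-652, (-3 + 0)*(-14)) + b(937, -608)) = sqrt((-598 - 652) + (937 - 608)) = sqrt(-1250 + 329) = sqrt(-921) = I*sqrt(921)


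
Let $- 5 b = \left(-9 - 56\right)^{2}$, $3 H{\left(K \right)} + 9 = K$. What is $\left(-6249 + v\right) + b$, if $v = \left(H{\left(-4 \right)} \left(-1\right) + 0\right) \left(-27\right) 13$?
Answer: $-8615$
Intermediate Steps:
$H{\left(K \right)} = -3 + \frac{K}{3}$
$b = -845$ ($b = - \frac{\left(-9 - 56\right)^{2}}{5} = - \frac{\left(-65\right)^{2}}{5} = \left(- \frac{1}{5}\right) 4225 = -845$)
$v = -1521$ ($v = \left(\left(-3 + \frac{1}{3} \left(-4\right)\right) \left(-1\right) + 0\right) \left(-27\right) 13 = \left(\left(-3 - \frac{4}{3}\right) \left(-1\right) + 0\right) \left(-27\right) 13 = \left(\left(- \frac{13}{3}\right) \left(-1\right) + 0\right) \left(-27\right) 13 = \left(\frac{13}{3} + 0\right) \left(-27\right) 13 = \frac{13}{3} \left(-27\right) 13 = \left(-117\right) 13 = -1521$)
$\left(-6249 + v\right) + b = \left(-6249 - 1521\right) - 845 = -7770 - 845 = -8615$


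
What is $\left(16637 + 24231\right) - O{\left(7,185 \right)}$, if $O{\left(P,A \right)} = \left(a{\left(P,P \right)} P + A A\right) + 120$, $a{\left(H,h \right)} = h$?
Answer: $6474$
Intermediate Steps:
$O{\left(P,A \right)} = 120 + A^{2} + P^{2}$ ($O{\left(P,A \right)} = \left(P P + A A\right) + 120 = \left(P^{2} + A^{2}\right) + 120 = \left(A^{2} + P^{2}\right) + 120 = 120 + A^{2} + P^{2}$)
$\left(16637 + 24231\right) - O{\left(7,185 \right)} = \left(16637 + 24231\right) - \left(120 + 185^{2} + 7^{2}\right) = 40868 - \left(120 + 34225 + 49\right) = 40868 - 34394 = 6474$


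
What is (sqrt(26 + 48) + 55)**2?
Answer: (55 + sqrt(74))**2 ≈ 4045.3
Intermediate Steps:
(sqrt(26 + 48) + 55)**2 = (sqrt(74) + 55)**2 = (55 + sqrt(74))**2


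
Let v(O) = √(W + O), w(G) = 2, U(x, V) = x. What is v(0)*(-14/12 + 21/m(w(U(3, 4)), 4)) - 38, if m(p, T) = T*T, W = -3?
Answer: -38 + 7*I*√3/48 ≈ -38.0 + 0.25259*I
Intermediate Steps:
m(p, T) = T²
v(O) = √(-3 + O)
v(0)*(-14/12 + 21/m(w(U(3, 4)), 4)) - 38 = √(-3 + 0)*(-14/12 + 21/(4²)) - 38 = √(-3)*(-14*1/12 + 21/16) - 38 = (I*√3)*(-7/6 + 21*(1/16)) - 38 = (I*√3)*(-7/6 + 21/16) - 38 = (I*√3)*(7/48) - 38 = 7*I*√3/48 - 38 = -38 + 7*I*√3/48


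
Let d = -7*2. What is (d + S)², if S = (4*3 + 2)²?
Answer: 33124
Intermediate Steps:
d = -14
S = 196 (S = (12 + 2)² = 14² = 196)
(d + S)² = (-14 + 196)² = 182² = 33124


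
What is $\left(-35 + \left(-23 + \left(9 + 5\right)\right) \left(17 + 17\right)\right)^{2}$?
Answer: $116281$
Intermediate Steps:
$\left(-35 + \left(-23 + \left(9 + 5\right)\right) \left(17 + 17\right)\right)^{2} = \left(-35 + \left(-23 + 14\right) 34\right)^{2} = \left(-35 - 306\right)^{2} = \left(-341\right)^{2} = 116281$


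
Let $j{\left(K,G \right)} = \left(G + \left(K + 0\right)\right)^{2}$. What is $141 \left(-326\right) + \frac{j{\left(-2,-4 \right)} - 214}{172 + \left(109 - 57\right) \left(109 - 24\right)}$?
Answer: $- \frac{105538025}{2296} \approx -45966.0$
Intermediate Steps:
$j{\left(K,G \right)} = \left(G + K\right)^{2}$
$141 \left(-326\right) + \frac{j{\left(-2,-4 \right)} - 214}{172 + \left(109 - 57\right) \left(109 - 24\right)} = 141 \left(-326\right) + \frac{\left(-4 - 2\right)^{2} - 214}{172 + \left(109 - 57\right) \left(109 - 24\right)} = -45966 + \frac{\left(-6\right)^{2} - 214}{172 + 52 \cdot 85} = -45966 + \frac{36 - 214}{172 + 4420} = -45966 - \frac{178}{4592} = -45966 - \frac{89}{2296} = - \frac{105538025}{2296}$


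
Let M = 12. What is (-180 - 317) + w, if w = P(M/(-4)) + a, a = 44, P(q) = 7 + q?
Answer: -449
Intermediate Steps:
w = 48 (w = (7 + 12/(-4)) + 44 = (7 + 12*(-¼)) + 44 = (7 - 3) + 44 = 4 + 44 = 48)
(-180 - 317) + w = (-180 - 317) + 48 = -497 + 48 = -449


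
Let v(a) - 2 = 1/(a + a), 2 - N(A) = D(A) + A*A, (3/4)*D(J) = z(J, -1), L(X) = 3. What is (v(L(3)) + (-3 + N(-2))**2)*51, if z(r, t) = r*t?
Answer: 18649/6 ≈ 3108.2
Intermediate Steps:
D(J) = -4*J/3 (D(J) = 4*(J*(-1))/3 = 4*(-J)/3 = -4*J/3)
N(A) = 2 - A**2 + 4*A/3 (N(A) = 2 - (-4*A/3 + A*A) = 2 - (-4*A/3 + A**2) = 2 - (A**2 - 4*A/3) = 2 + (-A**2 + 4*A/3) = 2 - A**2 + 4*A/3)
v(a) = 2 + 1/(2*a) (v(a) = 2 + 1/(a + a) = 2 + 1/(2*a))
(v(L(3)) + (-3 + N(-2))**2)*51 = ((2 + (1/2)/3) + (-3 + (2 - 1*(-2)**2 + (4/3)*(-2)))**2)*51 = ((2 + (1/2)*(1/3)) + (-3 + (2 - 1*4 - 8/3))**2)*51 = ((2 + 1/6) + (-3 + (2 - 4 - 8/3))**2)*51 = (13/6 + (-3 - 14/3)**2)*51 = (13/6 + (-23/3)**2)*51 = (13/6 + 529/9)*51 = (1097/18)*51 = 18649/6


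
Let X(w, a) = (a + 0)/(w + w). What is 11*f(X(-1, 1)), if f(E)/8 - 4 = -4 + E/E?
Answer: 88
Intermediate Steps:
X(w, a) = a/(2*w) (X(w, a) = a/((2*w)) = a*(1/(2*w)) = a/(2*w))
f(E) = 8 (f(E) = 32 + 8*(-4 + E/E) = 32 + 8*(-4 + 1) = 32 + 8*(-3) = 32 - 24 = 8)
11*f(X(-1, 1)) = 11*8 = 88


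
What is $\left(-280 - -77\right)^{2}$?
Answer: $41209$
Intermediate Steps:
$\left(-280 - -77\right)^{2} = \left(-280 + \left(80 - 3\right)\right)^{2} = \left(-280 + 77\right)^{2} = \left(-203\right)^{2} = 41209$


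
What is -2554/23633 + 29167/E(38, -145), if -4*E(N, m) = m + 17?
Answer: 689221983/756256 ≈ 911.36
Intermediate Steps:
E(N, m) = -17/4 - m/4 (E(N, m) = -(m + 17)/4 = -(17 + m)/4 = -17/4 - m/4)
-2554/23633 + 29167/E(38, -145) = -2554/23633 + 29167/(-17/4 - ¼*(-145)) = -2554*1/23633 + 29167/(-17/4 + 145/4) = -2554/23633 + 29167/32 = 689221983/756256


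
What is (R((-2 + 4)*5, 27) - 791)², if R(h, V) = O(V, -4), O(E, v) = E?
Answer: 583696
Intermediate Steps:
R(h, V) = V
(R((-2 + 4)*5, 27) - 791)² = (27 - 791)² = (-764)² = 583696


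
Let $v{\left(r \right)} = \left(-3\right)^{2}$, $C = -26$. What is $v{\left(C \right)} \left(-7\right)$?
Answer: $-63$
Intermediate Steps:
$v{\left(r \right)} = 9$
$v{\left(C \right)} \left(-7\right) = 9 \left(-7\right) = -63$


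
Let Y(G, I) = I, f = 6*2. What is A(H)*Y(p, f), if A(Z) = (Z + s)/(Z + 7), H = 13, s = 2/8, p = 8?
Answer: 159/20 ≈ 7.9500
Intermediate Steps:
f = 12
s = ¼ (s = 2*(⅛) = ¼ ≈ 0.25000)
A(Z) = (¼ + Z)/(7 + Z) (A(Z) = (Z + ¼)/(Z + 7) = (¼ + Z)/(7 + Z))
A(H)*Y(p, f) = ((¼ + 13)/(7 + 13))*12 = ((53/4)/20)*12 = ((1/20)*(53/4))*12 = (53/80)*12 = 159/20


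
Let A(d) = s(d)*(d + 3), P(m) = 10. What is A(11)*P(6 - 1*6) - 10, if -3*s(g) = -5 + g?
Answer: -290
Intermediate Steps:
s(g) = 5/3 - g/3 (s(g) = -(-5 + g)/3 = 5/3 - g/3)
A(d) = (3 + d)*(5/3 - d/3) (A(d) = (5/3 - d/3)*(d + 3) = (5/3 - d/3)*(3 + d) = (3 + d)*(5/3 - d/3))
A(11)*P(6 - 1*6) - 10 = -(-5 + 11)*(3 + 11)/3*10 - 10 = -⅓*6*14*10 - 10 = -28*10 - 10 = -280 - 10 = -290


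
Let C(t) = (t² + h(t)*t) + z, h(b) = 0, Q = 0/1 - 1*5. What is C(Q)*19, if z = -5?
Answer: 380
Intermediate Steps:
Q = -5 (Q = 0*1 - 5 = 0 - 5 = -5)
C(t) = -5 + t² (C(t) = (t² + 0*t) - 5 = (t² + 0) - 5 = t² - 5 = -5 + t²)
C(Q)*19 = (-5 + (-5)²)*19 = (-5 + 25)*19 = 20*19 = 380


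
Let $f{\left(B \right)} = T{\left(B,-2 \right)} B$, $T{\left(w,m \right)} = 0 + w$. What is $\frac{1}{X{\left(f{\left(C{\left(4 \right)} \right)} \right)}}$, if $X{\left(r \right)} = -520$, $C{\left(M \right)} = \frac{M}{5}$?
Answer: $- \frac{1}{520} \approx -0.0019231$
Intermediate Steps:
$T{\left(w,m \right)} = w$
$C{\left(M \right)} = \frac{M}{5}$ ($C{\left(M \right)} = M \frac{1}{5} = \frac{M}{5}$)
$f{\left(B \right)} = B^{2}$ ($f{\left(B \right)} = B B = B^{2}$)
$\frac{1}{X{\left(f{\left(C{\left(4 \right)} \right)} \right)}} = \frac{1}{-520} = - \frac{1}{520}$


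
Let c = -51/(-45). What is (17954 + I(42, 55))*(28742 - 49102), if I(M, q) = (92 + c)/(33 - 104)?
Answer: -77855064136/213 ≈ -3.6552e+8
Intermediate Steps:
c = 17/15 (c = -51*(-1/45) = 17/15 ≈ 1.1333)
I(M, q) = -1397/1065 (I(M, q) = (92 + 17/15)/(33 - 104) = (1397/15)/(-71) = (1397/15)*(-1/71) = -1397/1065)
(17954 + I(42, 55))*(28742 - 49102) = (17954 - 1397/1065)*(28742 - 49102) = (19119613/1065)*(-20360) = -77855064136/213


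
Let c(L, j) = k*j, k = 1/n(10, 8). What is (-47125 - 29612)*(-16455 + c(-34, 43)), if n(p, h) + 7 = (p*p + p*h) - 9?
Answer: 207080703249/164 ≈ 1.2627e+9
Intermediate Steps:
n(p, h) = -16 + p² + h*p (n(p, h) = -7 + ((p*p + p*h) - 9) = -7 + ((p² + h*p) - 9) = -7 + (-9 + p² + h*p) = -16 + p² + h*p)
k = 1/164 (k = 1/(-16 + 10² + 8*10) = 1/(-16 + 100 + 80) = 1/164 ≈ 0.0060976)
c(L, j) = j/164
(-47125 - 29612)*(-16455 + c(-34, 43)) = (-47125 - 29612)*(-16455 + (1/164)*43) = -76737*(-16455 + 43/164) = -76737*(-2698577/164) = 207080703249/164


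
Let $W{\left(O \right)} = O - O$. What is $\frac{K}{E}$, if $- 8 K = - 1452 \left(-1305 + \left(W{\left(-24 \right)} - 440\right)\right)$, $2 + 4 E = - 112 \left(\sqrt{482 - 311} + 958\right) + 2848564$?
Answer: $- \frac{868206914355}{1878634284433} - \frac{106417080 \sqrt{19}}{1878634284433} \approx -0.46239$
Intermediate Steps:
$W{\left(O \right)} = 0$
$E = \frac{1370633}{2} - 84 \sqrt{19}$ ($E = - \frac{1}{2} + \frac{- 112 \left(\sqrt{482 - 311} + 958\right) + 2848564}{4} = - \frac{1}{2} + \frac{- 112 \left(\sqrt{171} + 958\right) + 2848564}{4} = - \frac{1}{2} + \frac{- 112 \left(3 \sqrt{19} + 958\right) + 2848564}{4} = - \frac{1}{2} + \frac{- 112 \left(958 + 3 \sqrt{19}\right) + 2848564}{4} = - \frac{1}{2} + \frac{\left(-107296 - 336 \sqrt{19}\right) + 2848564}{4} = - \frac{1}{2} + \frac{2741268 - 336 \sqrt{19}}{4} = - \frac{1}{2} + \left(685317 - 84 \sqrt{19}\right) = \frac{1370633}{2} - 84 \sqrt{19} \approx 6.8495 \cdot 10^{5}$)
$K = - \frac{633435}{2}$ ($K = - \frac{\left(-1452\right) \left(-1305 + \left(0 - 440\right)\right)}{8} = - \frac{\left(-1452\right) \left(-1305 - 440\right)}{8} = - \frac{\left(-1452\right) \left(-1745\right)}{8} = \left(- \frac{1}{8}\right) 2533740 = - \frac{633435}{2} \approx -3.1672 \cdot 10^{5}$)
$\frac{K}{E} = - \frac{633435}{2 \left(\frac{1370633}{2} - 84 \sqrt{19}\right)}$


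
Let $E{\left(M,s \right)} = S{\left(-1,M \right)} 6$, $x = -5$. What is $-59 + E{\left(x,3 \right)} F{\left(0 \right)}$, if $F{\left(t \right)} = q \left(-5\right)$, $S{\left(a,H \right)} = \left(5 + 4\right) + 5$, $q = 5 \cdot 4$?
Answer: $-8459$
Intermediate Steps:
$q = 20$
$S{\left(a,H \right)} = 14$ ($S{\left(a,H \right)} = 9 + 5 = 14$)
$F{\left(t \right)} = -100$ ($F{\left(t \right)} = 20 \left(-5\right) = -100$)
$E{\left(M,s \right)} = 84$ ($E{\left(M,s \right)} = 14 \cdot 6 = 84$)
$-59 + E{\left(x,3 \right)} F{\left(0 \right)} = -59 + 84 \left(-100\right) = -59 - 8400 = -8459$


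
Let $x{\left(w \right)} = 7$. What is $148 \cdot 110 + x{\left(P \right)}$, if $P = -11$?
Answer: $16287$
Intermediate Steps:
$148 \cdot 110 + x{\left(P \right)} = 148 \cdot 110 + 7 = 16280 + 7 = 16287$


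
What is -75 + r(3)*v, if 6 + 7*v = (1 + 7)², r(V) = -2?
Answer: -641/7 ≈ -91.571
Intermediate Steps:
v = 58/7 (v = -6/7 + (1 + 7)²/7 = -6/7 + (⅐)*8² = -6/7 + (⅐)*64 = -6/7 + 64/7 = 58/7 ≈ 8.2857)
-75 + r(3)*v = -75 - 2*58/7 = -75 - 116/7 = -641/7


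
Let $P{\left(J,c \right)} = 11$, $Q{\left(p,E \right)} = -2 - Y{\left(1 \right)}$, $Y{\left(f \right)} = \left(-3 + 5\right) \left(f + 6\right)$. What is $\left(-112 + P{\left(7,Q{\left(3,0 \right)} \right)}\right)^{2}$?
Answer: $10201$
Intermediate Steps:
$Y{\left(f \right)} = 12 + 2 f$ ($Y{\left(f \right)} = 2 \left(6 + f\right) = 12 + 2 f$)
$Q{\left(p,E \right)} = -16$ ($Q{\left(p,E \right)} = -2 - \left(12 + 2 \cdot 1\right) = -2 - \left(12 + 2\right) = -2 - 14 = -16$)
$\left(-112 + P{\left(7,Q{\left(3,0 \right)} \right)}\right)^{2} = \left(-112 + 11\right)^{2} = \left(-101\right)^{2} = 10201$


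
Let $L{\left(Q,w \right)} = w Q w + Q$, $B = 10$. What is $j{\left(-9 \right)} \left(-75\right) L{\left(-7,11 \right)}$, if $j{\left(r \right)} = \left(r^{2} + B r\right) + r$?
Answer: $-1152900$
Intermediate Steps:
$j{\left(r \right)} = r^{2} + 11 r$ ($j{\left(r \right)} = \left(r^{2} + 10 r\right) + r = r^{2} + 11 r$)
$L{\left(Q,w \right)} = Q + Q w^{2}$ ($L{\left(Q,w \right)} = Q w w + Q = Q w^{2} + Q = Q + Q w^{2}$)
$j{\left(-9 \right)} \left(-75\right) L{\left(-7,11 \right)} = - 9 \left(11 - 9\right) \left(-75\right) \left(- 7 \left(1 + 11^{2}\right)\right) = \left(-9\right) 2 \left(-75\right) \left(- 7 \left(1 + 121\right)\right) = \left(-18\right) \left(-75\right) \left(\left(-7\right) 122\right) = 1350 \left(-854\right) = -1152900$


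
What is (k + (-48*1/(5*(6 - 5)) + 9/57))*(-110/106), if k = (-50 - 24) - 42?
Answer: 131087/1007 ≈ 130.18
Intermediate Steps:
k = -116 (k = -74 - 42 = -116)
(k + (-48*1/(5*(6 - 5)) + 9/57))*(-110/106) = (-116 + (-48*1/(5*(6 - 5)) + 9/57))*(-110/106) = (-116 + (-48/(1*5) + 9*(1/57)))*(-110*1/106) = (-116 + (-48/5 + 3/19))*(-55/53) = (-116 - 897/95)*(-55/53) = -11917/95*(-55/53) = 131087/1007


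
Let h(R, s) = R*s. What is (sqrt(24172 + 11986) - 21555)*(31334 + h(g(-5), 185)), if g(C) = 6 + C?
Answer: -679392045 + 31519*sqrt(36158) ≈ -6.7340e+8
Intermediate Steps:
(sqrt(24172 + 11986) - 21555)*(31334 + h(g(-5), 185)) = (sqrt(24172 + 11986) - 21555)*(31334 + (6 - 5)*185) = (sqrt(36158) - 21555)*(31334 + 1*185) = (-21555 + sqrt(36158))*(31334 + 185) = (-21555 + sqrt(36158))*31519 = -679392045 + 31519*sqrt(36158)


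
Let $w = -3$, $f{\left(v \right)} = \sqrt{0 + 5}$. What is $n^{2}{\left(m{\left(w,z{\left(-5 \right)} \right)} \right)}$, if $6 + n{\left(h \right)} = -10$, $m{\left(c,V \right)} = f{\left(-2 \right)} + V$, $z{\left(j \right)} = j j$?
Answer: $256$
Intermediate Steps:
$z{\left(j \right)} = j^{2}$
$f{\left(v \right)} = \sqrt{5}$
$m{\left(c,V \right)} = V + \sqrt{5}$ ($m{\left(c,V \right)} = \sqrt{5} + V = V + \sqrt{5}$)
$n{\left(h \right)} = -16$ ($n{\left(h \right)} = -6 - 10 = -16$)
$n^{2}{\left(m{\left(w,z{\left(-5 \right)} \right)} \right)} = \left(-16\right)^{2} = 256$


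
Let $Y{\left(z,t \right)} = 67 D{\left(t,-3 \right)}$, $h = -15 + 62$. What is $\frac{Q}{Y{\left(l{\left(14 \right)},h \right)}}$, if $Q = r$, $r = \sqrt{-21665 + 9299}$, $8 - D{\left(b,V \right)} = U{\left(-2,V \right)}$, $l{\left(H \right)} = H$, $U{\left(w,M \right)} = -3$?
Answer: $\frac{3 i \sqrt{1374}}{737} \approx 0.15089 i$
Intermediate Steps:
$h = 47$
$D{\left(b,V \right)} = 11$ ($D{\left(b,V \right)} = 8 - -3 = 8 + 3 = 11$)
$r = 3 i \sqrt{1374}$ ($r = \sqrt{-12366} = 3 i \sqrt{1374} \approx 111.2 i$)
$Y{\left(z,t \right)} = 737$ ($Y{\left(z,t \right)} = 67 \cdot 11 = 737$)
$Q = 3 i \sqrt{1374} \approx 111.2 i$
$\frac{Q}{Y{\left(l{\left(14 \right)},h \right)}} = \frac{3 i \sqrt{1374}}{737}$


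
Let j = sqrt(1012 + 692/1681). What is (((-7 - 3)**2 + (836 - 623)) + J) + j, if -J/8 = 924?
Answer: -7079 + 6*sqrt(47274)/41 ≈ -7047.2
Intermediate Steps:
J = -7392 (J = -8*924 = -7392)
j = 6*sqrt(47274)/41 (j = sqrt(1012 + 692*(1/1681)) = sqrt(1012 + 692/1681) = sqrt(1701864/1681) = 6*sqrt(47274)/41 ≈ 31.818)
(((-7 - 3)**2 + (836 - 623)) + J) + j = (((-7 - 3)**2 + (836 - 623)) - 7392) + 6*sqrt(47274)/41 = (((-10)**2 + 213) - 7392) + 6*sqrt(47274)/41 = ((100 + 213) - 7392) + 6*sqrt(47274)/41 = (313 - 7392) + 6*sqrt(47274)/41 = -7079 + 6*sqrt(47274)/41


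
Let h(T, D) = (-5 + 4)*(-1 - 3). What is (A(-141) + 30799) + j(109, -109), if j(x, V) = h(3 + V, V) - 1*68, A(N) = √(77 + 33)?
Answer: 30735 + √110 ≈ 30746.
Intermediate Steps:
A(N) = √110
h(T, D) = 4 (h(T, D) = -1*(-4) = 4)
j(x, V) = -64 (j(x, V) = 4 - 1*68 = 4 - 68 = -64)
(A(-141) + 30799) + j(109, -109) = (√110 + 30799) - 64 = (30799 + √110) - 64 = 30735 + √110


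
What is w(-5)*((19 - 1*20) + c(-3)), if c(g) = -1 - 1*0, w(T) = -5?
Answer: 10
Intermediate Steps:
c(g) = -1 (c(g) = -1 + 0 = -1)
w(-5)*((19 - 1*20) + c(-3)) = -5*((19 - 1*20) - 1) = -5*((19 - 20) - 1) = -5*(-1 - 1) = -5*(-2) = 10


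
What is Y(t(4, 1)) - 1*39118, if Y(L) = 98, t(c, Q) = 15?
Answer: -39020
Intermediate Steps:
Y(t(4, 1)) - 1*39118 = 98 - 1*39118 = 98 - 39118 = -39020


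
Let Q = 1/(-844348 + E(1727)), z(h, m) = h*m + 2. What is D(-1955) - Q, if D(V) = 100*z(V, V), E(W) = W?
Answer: 322052021276701/842621 ≈ 3.8220e+8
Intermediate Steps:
z(h, m) = 2 + h*m
D(V) = 200 + 100*V² (D(V) = 100*(2 + V*V) = 100*(2 + V²) = 200 + 100*V²)
Q = -1/842621 (Q = 1/(-844348 + 1727) = 1/(-842621) = -1/842621 ≈ -1.1868e-6)
D(-1955) - Q = (200 + 100*(-1955)²) - 1*(-1/842621) = (200 + 100*3822025) + 1/842621 = (200 + 382202500) + 1/842621 = 382202700 + 1/842621 = 322052021276701/842621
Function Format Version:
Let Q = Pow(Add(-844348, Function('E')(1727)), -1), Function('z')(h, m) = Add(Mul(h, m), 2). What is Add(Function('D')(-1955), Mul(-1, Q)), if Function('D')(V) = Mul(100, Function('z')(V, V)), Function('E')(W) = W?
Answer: Rational(322052021276701, 842621) ≈ 3.8220e+8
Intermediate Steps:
Function('z')(h, m) = Add(2, Mul(h, m))
Function('D')(V) = Add(200, Mul(100, Pow(V, 2))) (Function('D')(V) = Mul(100, Add(2, Mul(V, V))) = Mul(100, Add(2, Pow(V, 2))) = Add(200, Mul(100, Pow(V, 2))))
Q = Rational(-1, 842621) (Q = Pow(Add(-844348, 1727), -1) = Pow(-842621, -1) = Rational(-1, 842621) ≈ -1.1868e-6)
Add(Function('D')(-1955), Mul(-1, Q)) = Add(Add(200, Mul(100, Pow(-1955, 2))), Mul(-1, Rational(-1, 842621))) = Add(Add(200, Mul(100, 3822025)), Rational(1, 842621)) = Add(Add(200, 382202500), Rational(1, 842621)) = Add(382202700, Rational(1, 842621)) = Rational(322052021276701, 842621)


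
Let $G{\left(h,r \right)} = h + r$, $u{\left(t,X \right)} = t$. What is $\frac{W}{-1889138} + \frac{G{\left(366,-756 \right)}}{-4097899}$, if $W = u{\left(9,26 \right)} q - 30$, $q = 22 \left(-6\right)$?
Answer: $\frac{220307877}{297749873887} \approx 0.00073991$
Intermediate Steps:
$q = -132$
$W = -1218$ ($W = 9 \left(-132\right) - 30 = -1188 - 30 = -1218$)
$\frac{W}{-1889138} + \frac{G{\left(366,-756 \right)}}{-4097899} = - \frac{1218}{-1889138} + \frac{366 - 756}{-4097899} = \left(-1218\right) \left(- \frac{1}{1889138}\right) - - \frac{30}{315223} = \frac{609}{944569} + \frac{30}{315223} = \frac{220307877}{297749873887}$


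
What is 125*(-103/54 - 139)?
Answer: -951125/54 ≈ -17613.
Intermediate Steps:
125*(-103/54 - 139) = 125*(-7609/54) = -951125/54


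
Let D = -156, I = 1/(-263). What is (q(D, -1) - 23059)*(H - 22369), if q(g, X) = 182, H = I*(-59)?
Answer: 134585116476/263 ≈ 5.1173e+8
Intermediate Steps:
I = -1/263 ≈ -0.0038023
H = 59/263 (H = -1/263*(-59) = 59/263 ≈ 0.22433)
(q(D, -1) - 23059)*(H - 22369) = (182 - 23059)*(59/263 - 22369) = -22877*(-5882988/263) = 134585116476/263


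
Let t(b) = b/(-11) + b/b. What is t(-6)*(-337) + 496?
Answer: -273/11 ≈ -24.818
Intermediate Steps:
t(b) = 1 - b/11 (t(b) = b*(-1/11) + 1 = -b/11 + 1 = 1 - b/11)
t(-6)*(-337) + 496 = (1 - 1/11*(-6))*(-337) + 496 = (1 + 6/11)*(-337) + 496 = (17/11)*(-337) + 496 = -5729/11 + 496 = -273/11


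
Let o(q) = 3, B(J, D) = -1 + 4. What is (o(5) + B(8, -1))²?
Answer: 36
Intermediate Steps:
B(J, D) = 3
(o(5) + B(8, -1))² = (3 + 3)² = 6² = 36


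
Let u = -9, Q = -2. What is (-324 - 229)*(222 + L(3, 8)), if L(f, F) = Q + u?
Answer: -116683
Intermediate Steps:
L(f, F) = -11 (L(f, F) = -2 - 9 = -11)
(-324 - 229)*(222 + L(3, 8)) = (-324 - 229)*(222 - 11) = -553*211 = -116683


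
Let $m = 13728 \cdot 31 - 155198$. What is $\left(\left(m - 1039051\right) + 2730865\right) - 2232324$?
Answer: $-270140$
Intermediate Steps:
$m = 270370$ ($m = 425568 - 155198 = 270370$)
$\left(\left(m - 1039051\right) + 2730865\right) - 2232324 = \left(\left(270370 - 1039051\right) + 2730865\right) - 2232324 = \left(-768681 + 2730865\right) - 2232324 = 1962184 - 2232324 = -270140$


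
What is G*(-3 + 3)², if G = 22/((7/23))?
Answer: 0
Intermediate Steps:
G = 506/7 (G = 22/((7*(1/23))) = 22/(7/23) = 22*(23/7) = 506/7 ≈ 72.286)
G*(-3 + 3)² = 506*(-3 + 3)²/7 = (506/7)*0² = (506/7)*0 = 0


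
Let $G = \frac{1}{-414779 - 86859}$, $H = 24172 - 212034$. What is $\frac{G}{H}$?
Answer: $\frac{1}{94238717956} \approx 1.0611 \cdot 10^{-11}$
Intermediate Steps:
$H = -187862$
$G = - \frac{1}{501638}$ ($G = \frac{1}{-501638} = - \frac{1}{501638} \approx -1.9935 \cdot 10^{-6}$)
$\frac{G}{H} = - \frac{1}{501638 \left(-187862\right)} = \left(- \frac{1}{501638}\right) \left(- \frac{1}{187862}\right) = \frac{1}{94238717956}$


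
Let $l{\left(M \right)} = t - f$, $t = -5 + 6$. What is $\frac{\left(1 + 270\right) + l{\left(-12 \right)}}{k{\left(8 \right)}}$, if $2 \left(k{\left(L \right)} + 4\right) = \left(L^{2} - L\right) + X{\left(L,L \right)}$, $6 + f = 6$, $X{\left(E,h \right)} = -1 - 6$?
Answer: $\frac{544}{41} \approx 13.268$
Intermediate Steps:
$t = 1$
$X{\left(E,h \right)} = -7$ ($X{\left(E,h \right)} = -1 - 6 = -7$)
$f = 0$ ($f = -6 + 6 = 0$)
$l{\left(M \right)} = 1$ ($l{\left(M \right)} = 1 - 0 = 1 + 0 = 1$)
$k{\left(L \right)} = - \frac{15}{2} + \frac{L^{2}}{2} - \frac{L}{2}$ ($k{\left(L \right)} = -4 + \frac{\left(L^{2} - L\right) - 7}{2} = -4 + \frac{-7 + L^{2} - L}{2} = -4 - \left(\frac{7}{2} + \frac{L}{2} - \frac{L^{2}}{2}\right) = - \frac{15}{2} + \frac{L^{2}}{2} - \frac{L}{2}$)
$\frac{\left(1 + 270\right) + l{\left(-12 \right)}}{k{\left(8 \right)}} = \frac{\left(1 + 270\right) + 1}{- \frac{15}{2} + \frac{8^{2}}{2} - 4} = \frac{271 + 1}{- \frac{15}{2} + \frac{1}{2} \cdot 64 - 4} = \frac{272}{- \frac{15}{2} + 32 - 4} = \frac{272}{\frac{41}{2}} = 272 \cdot \frac{2}{41} = \frac{544}{41}$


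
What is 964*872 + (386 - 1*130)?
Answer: 840864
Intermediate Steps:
964*872 + (386 - 1*130) = 840608 + (386 - 130) = 840608 + 256 = 840864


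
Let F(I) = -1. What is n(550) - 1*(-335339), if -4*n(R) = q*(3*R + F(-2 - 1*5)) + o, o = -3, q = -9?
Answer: 339050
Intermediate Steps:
n(R) = -3/2 + 27*R/4 (n(R) = -(-9*(3*R - 1) - 3)/4 = -(-9*(-1 + 3*R) - 3)/4 = -((9 - 27*R) - 3)/4 = -(6 - 27*R)/4 = -3/2 + 27*R/4)
n(550) - 1*(-335339) = (-3/2 + (27/4)*550) - 1*(-335339) = (-3/2 + 7425/2) + 335339 = 3711 + 335339 = 339050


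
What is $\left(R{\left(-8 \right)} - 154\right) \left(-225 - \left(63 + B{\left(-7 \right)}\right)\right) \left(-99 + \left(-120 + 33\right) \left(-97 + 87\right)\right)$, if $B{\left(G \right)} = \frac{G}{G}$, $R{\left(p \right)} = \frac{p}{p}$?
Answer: $34091307$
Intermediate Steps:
$R{\left(p \right)} = 1$
$B{\left(G \right)} = 1$
$\left(R{\left(-8 \right)} - 154\right) \left(-225 - \left(63 + B{\left(-7 \right)}\right)\right) \left(-99 + \left(-120 + 33\right) \left(-97 + 87\right)\right) = \left(1 - 154\right) \left(-225 - 64\right) \left(-99 + \left(-120 + 33\right) \left(-97 + 87\right)\right) = - 153 \left(-225 - 64\right) \left(-99 - -870\right) = - 153 \left(-225 - 64\right) \left(-99 + 870\right) = - 153 \left(\left(-289\right) 771\right) = \left(-153\right) \left(-222819\right) = 34091307$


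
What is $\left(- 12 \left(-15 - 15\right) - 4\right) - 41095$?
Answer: $-40739$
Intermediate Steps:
$\left(- 12 \left(-15 - 15\right) - 4\right) - 41095 = \left(\left(-12\right) \left(-30\right) - 4\right) - 41095 = \left(360 - 4\right) - 41095 = 356 - 41095 = -40739$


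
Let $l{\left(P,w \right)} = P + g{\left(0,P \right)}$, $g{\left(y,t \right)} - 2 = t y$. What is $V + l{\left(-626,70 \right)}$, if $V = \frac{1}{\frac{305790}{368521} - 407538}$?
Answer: $- \frac{93716067805513}{150186005508} \approx -624.0$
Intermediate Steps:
$g{\left(y,t \right)} = 2 + t y$
$l{\left(P,w \right)} = 2 + P$ ($l{\left(P,w \right)} = P + \left(2 + P 0\right) = P + \left(2 + 0\right) = P + 2 = 2 + P$)
$V = - \frac{368521}{150186005508}$ ($V = \frac{1}{305790 \cdot \frac{1}{368521} - 407538} = \frac{1}{\frac{305790}{368521} - 407538} = \frac{1}{- \frac{150186005508}{368521}} = - \frac{368521}{150186005508} \approx -2.4538 \cdot 10^{-6}$)
$V + l{\left(-626,70 \right)} = - \frac{368521}{150186005508} + \left(2 - 626\right) = - \frac{368521}{150186005508} - 624 = - \frac{93716067805513}{150186005508}$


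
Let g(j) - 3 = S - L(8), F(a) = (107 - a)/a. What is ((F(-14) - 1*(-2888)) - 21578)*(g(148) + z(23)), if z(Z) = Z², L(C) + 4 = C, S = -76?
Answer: -59162506/7 ≈ -8.4518e+6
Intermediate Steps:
L(C) = -4 + C
F(a) = (107 - a)/a
g(j) = -77 (g(j) = 3 + (-76 - (-4 + 8)) = 3 + (-76 - 1*4) = 3 + (-76 - 4) = 3 - 80 = -77)
((F(-14) - 1*(-2888)) - 21578)*(g(148) + z(23)) = (((107 - 1*(-14))/(-14) - 1*(-2888)) - 21578)*(-77 + 23²) = ((-(107 + 14)/14 + 2888) - 21578)*(-77 + 529) = ((-1/14*121 + 2888) - 21578)*452 = ((-121/14 + 2888) - 21578)*452 = (40311/14 - 21578)*452 = -261781/14*452 = -59162506/7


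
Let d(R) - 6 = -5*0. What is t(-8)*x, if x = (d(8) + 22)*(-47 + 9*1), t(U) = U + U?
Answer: 17024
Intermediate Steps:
d(R) = 6 (d(R) = 6 - 5*0 = 6 + 0 = 6)
t(U) = 2*U
x = -1064 (x = (6 + 22)*(-47 + 9*1) = 28*(-47 + 9) = 28*(-38) = -1064)
t(-8)*x = (2*(-8))*(-1064) = -16*(-1064) = 17024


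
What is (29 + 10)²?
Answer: 1521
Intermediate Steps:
(29 + 10)² = 39² = 1521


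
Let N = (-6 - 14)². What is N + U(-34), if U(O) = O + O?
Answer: 332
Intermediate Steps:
U(O) = 2*O
N = 400 (N = (-20)² = 400)
N + U(-34) = 400 + 2*(-34) = 400 - 68 = 332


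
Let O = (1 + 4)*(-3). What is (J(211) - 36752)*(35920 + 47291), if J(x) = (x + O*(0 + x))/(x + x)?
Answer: -3058753149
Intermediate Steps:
O = -15 (O = 5*(-3) = -15)
J(x) = -7 (J(x) = (x - 15*(0 + x))/(x + x) = (x - 15*x)/((2*x)) = (-14*x)*(1/(2*x)) = -7)
(J(211) - 36752)*(35920 + 47291) = (-7 - 36752)*(35920 + 47291) = -36759*83211 = -3058753149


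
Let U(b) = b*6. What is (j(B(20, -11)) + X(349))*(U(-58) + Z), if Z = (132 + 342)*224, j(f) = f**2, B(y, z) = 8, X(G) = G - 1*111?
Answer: 31960056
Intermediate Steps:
X(G) = -111 + G (X(G) = G - 111 = -111 + G)
U(b) = 6*b
Z = 106176 (Z = 474*224 = 106176)
(j(B(20, -11)) + X(349))*(U(-58) + Z) = (8**2 + (-111 + 349))*(6*(-58) + 106176) = (64 + 238)*(-348 + 106176) = 302*105828 = 31960056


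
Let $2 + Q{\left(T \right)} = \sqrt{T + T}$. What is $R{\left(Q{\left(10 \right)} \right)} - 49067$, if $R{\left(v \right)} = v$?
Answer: $-49069 + 2 \sqrt{5} \approx -49065.0$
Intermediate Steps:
$Q{\left(T \right)} = -2 + \sqrt{2} \sqrt{T}$ ($Q{\left(T \right)} = -2 + \sqrt{T + T} = -2 + \sqrt{2 T} = -2 + \sqrt{2} \sqrt{T}$)
$R{\left(Q{\left(10 \right)} \right)} - 49067 = \left(-2 + \sqrt{2} \sqrt{10}\right) - 49067 = \left(-2 + 2 \sqrt{5}\right) - 49067 = -49069 + 2 \sqrt{5}$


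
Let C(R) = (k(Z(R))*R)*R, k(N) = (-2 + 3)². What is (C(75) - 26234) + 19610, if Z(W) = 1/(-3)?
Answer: -999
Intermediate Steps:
Z(W) = -⅓
k(N) = 1 (k(N) = 1² = 1)
C(R) = R² (C(R) = (1*R)*R = R*R = R²)
(C(75) - 26234) + 19610 = (75² - 26234) + 19610 = (5625 - 26234) + 19610 = -20609 + 19610 = -999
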